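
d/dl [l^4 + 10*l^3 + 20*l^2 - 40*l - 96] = 4*l^3 + 30*l^2 + 40*l - 40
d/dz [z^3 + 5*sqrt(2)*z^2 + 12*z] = 3*z^2 + 10*sqrt(2)*z + 12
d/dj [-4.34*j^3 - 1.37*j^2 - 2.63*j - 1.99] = -13.02*j^2 - 2.74*j - 2.63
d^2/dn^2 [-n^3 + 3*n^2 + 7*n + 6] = 6 - 6*n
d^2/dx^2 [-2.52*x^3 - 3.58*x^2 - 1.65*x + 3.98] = -15.12*x - 7.16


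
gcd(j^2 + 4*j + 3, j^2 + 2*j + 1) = j + 1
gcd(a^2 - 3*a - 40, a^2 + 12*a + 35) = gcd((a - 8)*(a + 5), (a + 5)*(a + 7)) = a + 5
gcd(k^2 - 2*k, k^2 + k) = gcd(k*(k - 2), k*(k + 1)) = k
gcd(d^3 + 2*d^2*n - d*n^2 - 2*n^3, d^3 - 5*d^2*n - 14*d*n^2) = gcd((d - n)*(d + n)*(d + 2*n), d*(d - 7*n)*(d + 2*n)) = d + 2*n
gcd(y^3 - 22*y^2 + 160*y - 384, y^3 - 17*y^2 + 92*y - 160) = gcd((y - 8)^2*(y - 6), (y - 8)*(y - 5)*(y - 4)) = y - 8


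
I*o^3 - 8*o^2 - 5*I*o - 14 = (o + 2*I)*(o + 7*I)*(I*o + 1)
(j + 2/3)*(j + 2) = j^2 + 8*j/3 + 4/3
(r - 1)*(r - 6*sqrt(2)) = r^2 - 6*sqrt(2)*r - r + 6*sqrt(2)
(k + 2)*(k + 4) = k^2 + 6*k + 8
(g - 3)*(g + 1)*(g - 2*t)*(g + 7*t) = g^4 + 5*g^3*t - 2*g^3 - 14*g^2*t^2 - 10*g^2*t - 3*g^2 + 28*g*t^2 - 15*g*t + 42*t^2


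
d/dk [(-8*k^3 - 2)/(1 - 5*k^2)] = 4*k*(10*k^3 - 6*k - 5)/(25*k^4 - 10*k^2 + 1)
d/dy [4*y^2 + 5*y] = 8*y + 5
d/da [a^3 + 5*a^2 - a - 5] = 3*a^2 + 10*a - 1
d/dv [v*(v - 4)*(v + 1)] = 3*v^2 - 6*v - 4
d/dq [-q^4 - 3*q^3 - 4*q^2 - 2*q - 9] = -4*q^3 - 9*q^2 - 8*q - 2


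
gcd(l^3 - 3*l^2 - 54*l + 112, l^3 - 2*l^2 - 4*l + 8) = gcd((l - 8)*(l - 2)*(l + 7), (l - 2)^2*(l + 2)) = l - 2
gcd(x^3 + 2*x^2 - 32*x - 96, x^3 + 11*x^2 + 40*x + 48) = x^2 + 8*x + 16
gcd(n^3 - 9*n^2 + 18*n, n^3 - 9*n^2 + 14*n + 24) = n - 6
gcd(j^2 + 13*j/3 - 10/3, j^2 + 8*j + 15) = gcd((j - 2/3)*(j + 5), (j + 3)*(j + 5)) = j + 5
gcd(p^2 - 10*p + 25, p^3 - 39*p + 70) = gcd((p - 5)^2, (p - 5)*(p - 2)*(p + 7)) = p - 5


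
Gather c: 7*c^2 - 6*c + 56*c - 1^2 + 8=7*c^2 + 50*c + 7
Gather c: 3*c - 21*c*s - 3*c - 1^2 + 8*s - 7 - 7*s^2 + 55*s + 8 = -21*c*s - 7*s^2 + 63*s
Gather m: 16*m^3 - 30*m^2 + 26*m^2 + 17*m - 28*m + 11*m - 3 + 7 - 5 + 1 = 16*m^3 - 4*m^2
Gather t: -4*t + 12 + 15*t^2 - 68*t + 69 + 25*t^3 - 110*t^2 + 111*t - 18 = 25*t^3 - 95*t^2 + 39*t + 63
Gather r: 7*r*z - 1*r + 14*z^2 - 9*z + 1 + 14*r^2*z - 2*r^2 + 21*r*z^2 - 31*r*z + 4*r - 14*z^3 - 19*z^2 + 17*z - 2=r^2*(14*z - 2) + r*(21*z^2 - 24*z + 3) - 14*z^3 - 5*z^2 + 8*z - 1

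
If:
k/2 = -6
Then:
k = -12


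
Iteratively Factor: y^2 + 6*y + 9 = (y + 3)*(y + 3)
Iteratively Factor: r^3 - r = (r + 1)*(r^2 - r) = (r - 1)*(r + 1)*(r)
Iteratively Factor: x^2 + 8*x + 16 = (x + 4)*(x + 4)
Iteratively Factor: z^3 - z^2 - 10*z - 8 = (z - 4)*(z^2 + 3*z + 2) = (z - 4)*(z + 2)*(z + 1)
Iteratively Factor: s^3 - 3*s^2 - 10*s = (s)*(s^2 - 3*s - 10) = s*(s + 2)*(s - 5)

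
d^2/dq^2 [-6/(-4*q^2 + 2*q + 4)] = 6*(4*q^2 - 2*q - (4*q - 1)^2 - 4)/(-2*q^2 + q + 2)^3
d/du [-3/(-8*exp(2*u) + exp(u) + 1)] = (3 - 48*exp(u))*exp(u)/(-8*exp(2*u) + exp(u) + 1)^2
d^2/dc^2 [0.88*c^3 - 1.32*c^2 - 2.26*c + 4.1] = 5.28*c - 2.64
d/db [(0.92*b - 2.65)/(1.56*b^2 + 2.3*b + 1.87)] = (-1.4352*b^2 + 8.268*b + 7.8154)/(2.4336*b^4 + 7.176*b^3 + 11.1244*b^2 + 8.602*b + 3.4969)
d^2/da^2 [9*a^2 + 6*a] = 18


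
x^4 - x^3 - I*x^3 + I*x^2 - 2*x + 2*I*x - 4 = (x - 2)*(x + 1)*(x - 2*I)*(x + I)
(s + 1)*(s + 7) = s^2 + 8*s + 7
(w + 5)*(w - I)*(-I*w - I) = -I*w^3 - w^2 - 6*I*w^2 - 6*w - 5*I*w - 5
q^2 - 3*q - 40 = (q - 8)*(q + 5)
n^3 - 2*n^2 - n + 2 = (n - 2)*(n - 1)*(n + 1)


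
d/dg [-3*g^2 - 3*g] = -6*g - 3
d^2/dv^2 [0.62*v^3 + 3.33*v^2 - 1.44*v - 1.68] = 3.72*v + 6.66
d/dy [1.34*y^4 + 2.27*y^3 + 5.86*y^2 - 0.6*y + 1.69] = 5.36*y^3 + 6.81*y^2 + 11.72*y - 0.6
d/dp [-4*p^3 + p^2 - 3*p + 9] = -12*p^2 + 2*p - 3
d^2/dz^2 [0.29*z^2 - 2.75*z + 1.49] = 0.580000000000000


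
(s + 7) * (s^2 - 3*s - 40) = s^3 + 4*s^2 - 61*s - 280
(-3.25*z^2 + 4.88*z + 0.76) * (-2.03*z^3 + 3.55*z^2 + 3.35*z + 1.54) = 6.5975*z^5 - 21.4439*z^4 + 4.8937*z^3 + 14.041*z^2 + 10.0612*z + 1.1704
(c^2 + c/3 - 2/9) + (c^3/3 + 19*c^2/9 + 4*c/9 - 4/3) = c^3/3 + 28*c^2/9 + 7*c/9 - 14/9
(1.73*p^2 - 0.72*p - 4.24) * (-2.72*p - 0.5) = -4.7056*p^3 + 1.0934*p^2 + 11.8928*p + 2.12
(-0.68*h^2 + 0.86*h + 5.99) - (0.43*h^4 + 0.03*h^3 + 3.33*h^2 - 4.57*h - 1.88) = -0.43*h^4 - 0.03*h^3 - 4.01*h^2 + 5.43*h + 7.87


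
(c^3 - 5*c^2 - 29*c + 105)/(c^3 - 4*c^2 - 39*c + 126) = (c + 5)/(c + 6)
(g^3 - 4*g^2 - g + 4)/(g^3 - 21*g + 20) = (g + 1)/(g + 5)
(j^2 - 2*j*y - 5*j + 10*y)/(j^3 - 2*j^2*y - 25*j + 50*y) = 1/(j + 5)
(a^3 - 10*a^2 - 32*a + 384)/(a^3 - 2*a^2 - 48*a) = (a - 8)/a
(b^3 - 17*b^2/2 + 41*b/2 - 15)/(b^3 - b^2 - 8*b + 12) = (b^2 - 13*b/2 + 15/2)/(b^2 + b - 6)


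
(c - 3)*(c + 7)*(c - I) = c^3 + 4*c^2 - I*c^2 - 21*c - 4*I*c + 21*I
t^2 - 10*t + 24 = (t - 6)*(t - 4)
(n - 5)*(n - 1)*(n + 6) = n^3 - 31*n + 30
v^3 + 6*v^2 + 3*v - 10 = (v - 1)*(v + 2)*(v + 5)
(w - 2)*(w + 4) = w^2 + 2*w - 8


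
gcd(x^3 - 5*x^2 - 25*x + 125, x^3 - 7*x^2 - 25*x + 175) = x^2 - 25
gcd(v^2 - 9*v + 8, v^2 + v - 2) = v - 1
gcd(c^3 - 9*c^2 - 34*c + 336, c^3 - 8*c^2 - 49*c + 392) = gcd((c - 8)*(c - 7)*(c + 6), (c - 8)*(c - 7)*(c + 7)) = c^2 - 15*c + 56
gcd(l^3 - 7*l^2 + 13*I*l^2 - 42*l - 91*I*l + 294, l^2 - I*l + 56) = l + 7*I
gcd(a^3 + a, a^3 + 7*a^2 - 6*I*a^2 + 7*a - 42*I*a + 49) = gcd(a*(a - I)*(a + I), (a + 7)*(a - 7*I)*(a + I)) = a + I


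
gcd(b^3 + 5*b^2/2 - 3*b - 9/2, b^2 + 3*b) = b + 3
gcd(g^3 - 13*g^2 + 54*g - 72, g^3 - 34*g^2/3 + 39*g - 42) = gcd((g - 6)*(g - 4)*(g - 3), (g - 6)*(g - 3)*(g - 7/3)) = g^2 - 9*g + 18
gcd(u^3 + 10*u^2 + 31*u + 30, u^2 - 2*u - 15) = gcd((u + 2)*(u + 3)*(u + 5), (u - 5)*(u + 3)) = u + 3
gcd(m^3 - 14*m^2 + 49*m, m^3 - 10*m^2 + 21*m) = m^2 - 7*m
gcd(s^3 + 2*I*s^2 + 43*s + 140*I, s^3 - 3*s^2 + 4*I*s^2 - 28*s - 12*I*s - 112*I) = s + 4*I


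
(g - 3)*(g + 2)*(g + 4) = g^3 + 3*g^2 - 10*g - 24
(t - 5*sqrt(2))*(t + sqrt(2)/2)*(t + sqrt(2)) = t^3 - 7*sqrt(2)*t^2/2 - 14*t - 5*sqrt(2)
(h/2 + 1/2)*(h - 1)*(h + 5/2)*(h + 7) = h^4/2 + 19*h^3/4 + 33*h^2/4 - 19*h/4 - 35/4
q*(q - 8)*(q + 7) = q^3 - q^2 - 56*q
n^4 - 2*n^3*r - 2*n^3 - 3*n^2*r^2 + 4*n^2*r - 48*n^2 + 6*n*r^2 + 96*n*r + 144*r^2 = (n - 8)*(n + 6)*(n - 3*r)*(n + r)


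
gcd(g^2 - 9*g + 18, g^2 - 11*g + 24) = g - 3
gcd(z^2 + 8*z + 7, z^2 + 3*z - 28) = z + 7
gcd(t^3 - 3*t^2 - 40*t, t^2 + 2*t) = t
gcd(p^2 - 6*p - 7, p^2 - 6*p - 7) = p^2 - 6*p - 7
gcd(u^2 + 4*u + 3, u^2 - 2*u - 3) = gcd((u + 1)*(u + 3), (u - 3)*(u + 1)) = u + 1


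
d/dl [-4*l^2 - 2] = -8*l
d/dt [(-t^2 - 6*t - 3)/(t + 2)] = (-t^2 - 4*t - 9)/(t^2 + 4*t + 4)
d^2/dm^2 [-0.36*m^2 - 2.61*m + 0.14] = -0.720000000000000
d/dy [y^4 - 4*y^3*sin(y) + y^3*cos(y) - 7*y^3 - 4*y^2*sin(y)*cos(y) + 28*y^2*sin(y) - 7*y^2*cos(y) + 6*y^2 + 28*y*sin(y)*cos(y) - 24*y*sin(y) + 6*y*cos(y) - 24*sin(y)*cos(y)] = -y^3*sin(y) - 4*y^3*cos(y) + 4*y^3 - 5*y^2*sin(y) + 31*y^2*cos(y) - 4*y^2*cos(2*y) - 21*y^2 + 50*y*sin(y) - 4*y*sin(2*y) - 38*y*cos(y) + 28*y*cos(2*y) + 12*y - 24*sin(y) + 14*sin(2*y) + 6*cos(y) - 24*cos(2*y)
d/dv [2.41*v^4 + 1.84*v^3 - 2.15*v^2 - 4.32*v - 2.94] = 9.64*v^3 + 5.52*v^2 - 4.3*v - 4.32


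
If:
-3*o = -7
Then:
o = 7/3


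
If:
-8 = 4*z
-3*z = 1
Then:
No Solution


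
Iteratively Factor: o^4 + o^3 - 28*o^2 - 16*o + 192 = (o - 4)*(o^3 + 5*o^2 - 8*o - 48) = (o - 4)*(o + 4)*(o^2 + o - 12) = (o - 4)*(o - 3)*(o + 4)*(o + 4)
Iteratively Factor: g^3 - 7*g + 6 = (g - 1)*(g^2 + g - 6) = (g - 1)*(g + 3)*(g - 2)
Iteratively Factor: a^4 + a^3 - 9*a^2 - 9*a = (a + 1)*(a^3 - 9*a) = (a - 3)*(a + 1)*(a^2 + 3*a) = a*(a - 3)*(a + 1)*(a + 3)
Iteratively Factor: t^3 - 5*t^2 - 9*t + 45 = (t - 5)*(t^2 - 9) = (t - 5)*(t - 3)*(t + 3)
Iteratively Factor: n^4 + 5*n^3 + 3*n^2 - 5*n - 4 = (n + 1)*(n^3 + 4*n^2 - n - 4) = (n + 1)*(n + 4)*(n^2 - 1) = (n + 1)^2*(n + 4)*(n - 1)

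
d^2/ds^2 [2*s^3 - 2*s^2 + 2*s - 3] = 12*s - 4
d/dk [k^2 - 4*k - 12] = 2*k - 4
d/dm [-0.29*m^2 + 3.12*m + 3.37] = 3.12 - 0.58*m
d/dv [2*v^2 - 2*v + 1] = 4*v - 2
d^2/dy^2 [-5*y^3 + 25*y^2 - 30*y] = 50 - 30*y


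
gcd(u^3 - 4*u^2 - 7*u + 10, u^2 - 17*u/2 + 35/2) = u - 5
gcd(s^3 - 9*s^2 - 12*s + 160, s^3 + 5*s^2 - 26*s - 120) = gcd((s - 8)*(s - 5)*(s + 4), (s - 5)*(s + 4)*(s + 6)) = s^2 - s - 20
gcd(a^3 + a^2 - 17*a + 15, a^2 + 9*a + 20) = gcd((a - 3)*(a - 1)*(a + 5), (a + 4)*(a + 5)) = a + 5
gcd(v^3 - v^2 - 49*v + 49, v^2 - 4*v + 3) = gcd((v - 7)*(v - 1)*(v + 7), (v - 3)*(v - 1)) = v - 1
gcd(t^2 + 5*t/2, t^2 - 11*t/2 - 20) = t + 5/2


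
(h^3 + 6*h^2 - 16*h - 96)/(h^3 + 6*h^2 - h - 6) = (h^2 - 16)/(h^2 - 1)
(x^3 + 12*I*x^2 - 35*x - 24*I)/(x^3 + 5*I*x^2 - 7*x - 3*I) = (x + 8*I)/(x + I)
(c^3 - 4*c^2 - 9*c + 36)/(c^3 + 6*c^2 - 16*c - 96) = (c^2 - 9)/(c^2 + 10*c + 24)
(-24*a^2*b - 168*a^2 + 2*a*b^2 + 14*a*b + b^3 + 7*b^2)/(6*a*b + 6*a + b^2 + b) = (-4*a*b - 28*a + b^2 + 7*b)/(b + 1)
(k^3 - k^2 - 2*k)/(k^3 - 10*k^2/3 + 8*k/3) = 3*(k + 1)/(3*k - 4)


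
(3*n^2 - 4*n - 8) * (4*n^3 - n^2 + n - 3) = 12*n^5 - 19*n^4 - 25*n^3 - 5*n^2 + 4*n + 24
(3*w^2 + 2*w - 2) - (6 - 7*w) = 3*w^2 + 9*w - 8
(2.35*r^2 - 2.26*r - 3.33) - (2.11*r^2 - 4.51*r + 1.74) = 0.24*r^2 + 2.25*r - 5.07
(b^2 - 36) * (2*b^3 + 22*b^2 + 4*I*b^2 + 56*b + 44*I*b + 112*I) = 2*b^5 + 22*b^4 + 4*I*b^4 - 16*b^3 + 44*I*b^3 - 792*b^2 - 32*I*b^2 - 2016*b - 1584*I*b - 4032*I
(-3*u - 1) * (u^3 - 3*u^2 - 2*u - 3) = -3*u^4 + 8*u^3 + 9*u^2 + 11*u + 3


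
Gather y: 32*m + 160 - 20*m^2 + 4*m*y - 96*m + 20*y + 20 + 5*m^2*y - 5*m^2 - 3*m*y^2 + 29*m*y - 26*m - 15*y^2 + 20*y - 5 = -25*m^2 - 90*m + y^2*(-3*m - 15) + y*(5*m^2 + 33*m + 40) + 175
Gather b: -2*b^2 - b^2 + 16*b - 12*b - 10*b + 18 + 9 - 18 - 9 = -3*b^2 - 6*b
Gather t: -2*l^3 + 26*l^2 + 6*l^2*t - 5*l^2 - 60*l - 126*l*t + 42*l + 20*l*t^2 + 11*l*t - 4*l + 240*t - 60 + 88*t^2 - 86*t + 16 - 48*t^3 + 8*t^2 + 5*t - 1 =-2*l^3 + 21*l^2 - 22*l - 48*t^3 + t^2*(20*l + 96) + t*(6*l^2 - 115*l + 159) - 45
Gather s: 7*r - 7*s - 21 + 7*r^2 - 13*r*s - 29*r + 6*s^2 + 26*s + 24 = 7*r^2 - 22*r + 6*s^2 + s*(19 - 13*r) + 3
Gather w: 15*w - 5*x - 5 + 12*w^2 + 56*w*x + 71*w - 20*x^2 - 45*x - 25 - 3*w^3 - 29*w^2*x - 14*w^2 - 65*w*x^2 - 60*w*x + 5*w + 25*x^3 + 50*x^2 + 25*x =-3*w^3 + w^2*(-29*x - 2) + w*(-65*x^2 - 4*x + 91) + 25*x^3 + 30*x^2 - 25*x - 30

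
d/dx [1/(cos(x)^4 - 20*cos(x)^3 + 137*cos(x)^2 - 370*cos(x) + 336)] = 2*(2*cos(x)^3 - 30*cos(x)^2 + 137*cos(x) - 185)*sin(x)/(cos(x)^4 - 20*cos(x)^3 + 137*cos(x)^2 - 370*cos(x) + 336)^2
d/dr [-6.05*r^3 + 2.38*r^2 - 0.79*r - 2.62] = -18.15*r^2 + 4.76*r - 0.79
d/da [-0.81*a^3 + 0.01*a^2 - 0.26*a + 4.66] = -2.43*a^2 + 0.02*a - 0.26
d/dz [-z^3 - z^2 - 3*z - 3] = -3*z^2 - 2*z - 3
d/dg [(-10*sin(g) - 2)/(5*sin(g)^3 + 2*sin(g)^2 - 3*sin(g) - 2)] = 2*(50*sin(g)^3 + 25*sin(g)^2 + 4*sin(g) + 7)*cos(g)/(5*sin(g)^3 + 2*sin(g)^2 - 3*sin(g) - 2)^2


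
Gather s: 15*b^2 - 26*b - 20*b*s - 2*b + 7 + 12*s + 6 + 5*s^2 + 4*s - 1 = 15*b^2 - 28*b + 5*s^2 + s*(16 - 20*b) + 12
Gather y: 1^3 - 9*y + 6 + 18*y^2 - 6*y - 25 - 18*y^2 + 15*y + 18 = 0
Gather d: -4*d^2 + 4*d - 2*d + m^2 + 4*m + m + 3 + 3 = -4*d^2 + 2*d + m^2 + 5*m + 6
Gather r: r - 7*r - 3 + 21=18 - 6*r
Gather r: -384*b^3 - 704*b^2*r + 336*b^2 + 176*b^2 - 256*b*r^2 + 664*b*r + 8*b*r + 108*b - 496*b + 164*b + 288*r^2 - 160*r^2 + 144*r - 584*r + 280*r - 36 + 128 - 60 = -384*b^3 + 512*b^2 - 224*b + r^2*(128 - 256*b) + r*(-704*b^2 + 672*b - 160) + 32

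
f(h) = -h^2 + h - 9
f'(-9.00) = 19.00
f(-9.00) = -99.00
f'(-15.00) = 31.00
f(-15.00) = -249.00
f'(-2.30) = 5.60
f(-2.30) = -16.59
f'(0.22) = 0.56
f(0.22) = -8.83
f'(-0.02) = 1.04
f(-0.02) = -9.02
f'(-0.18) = 1.36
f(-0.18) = -9.21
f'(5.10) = -9.20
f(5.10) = -29.91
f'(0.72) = -0.44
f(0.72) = -8.80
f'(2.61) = -4.22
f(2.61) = -13.20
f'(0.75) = -0.50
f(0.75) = -8.81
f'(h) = 1 - 2*h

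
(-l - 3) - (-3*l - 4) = 2*l + 1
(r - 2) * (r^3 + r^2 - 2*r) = r^4 - r^3 - 4*r^2 + 4*r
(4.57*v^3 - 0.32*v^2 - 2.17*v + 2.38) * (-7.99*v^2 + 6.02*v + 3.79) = -36.5143*v^5 + 30.0682*v^4 + 32.7322*v^3 - 33.2924*v^2 + 6.1033*v + 9.0202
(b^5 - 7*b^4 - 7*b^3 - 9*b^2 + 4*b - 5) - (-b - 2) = b^5 - 7*b^4 - 7*b^3 - 9*b^2 + 5*b - 3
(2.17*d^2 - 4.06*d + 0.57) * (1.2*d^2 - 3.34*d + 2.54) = 2.604*d^4 - 12.1198*d^3 + 19.7562*d^2 - 12.2162*d + 1.4478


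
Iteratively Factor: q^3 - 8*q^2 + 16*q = (q)*(q^2 - 8*q + 16) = q*(q - 4)*(q - 4)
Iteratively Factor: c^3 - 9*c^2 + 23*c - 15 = (c - 5)*(c^2 - 4*c + 3) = (c - 5)*(c - 3)*(c - 1)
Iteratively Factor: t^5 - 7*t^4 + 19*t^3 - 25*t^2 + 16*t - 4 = (t - 1)*(t^4 - 6*t^3 + 13*t^2 - 12*t + 4) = (t - 1)^2*(t^3 - 5*t^2 + 8*t - 4) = (t - 1)^3*(t^2 - 4*t + 4) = (t - 2)*(t - 1)^3*(t - 2)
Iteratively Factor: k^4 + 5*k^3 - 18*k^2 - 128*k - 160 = (k + 2)*(k^3 + 3*k^2 - 24*k - 80) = (k + 2)*(k + 4)*(k^2 - k - 20) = (k - 5)*(k + 2)*(k + 4)*(k + 4)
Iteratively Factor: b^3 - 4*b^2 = (b)*(b^2 - 4*b) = b*(b - 4)*(b)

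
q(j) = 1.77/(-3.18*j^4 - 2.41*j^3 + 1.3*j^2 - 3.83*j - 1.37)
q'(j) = 1.77*(12.72*j^3 + 7.23*j^2 - 2.6*j + 3.83)/(-3.18*j^4 - 2.41*j^3 + 1.3*j^2 - 3.83*j - 1.37)^2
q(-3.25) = -0.01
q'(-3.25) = -0.01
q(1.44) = -0.07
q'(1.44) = 0.15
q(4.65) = -0.00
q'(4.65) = 0.00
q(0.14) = -0.94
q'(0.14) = 1.81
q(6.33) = -0.00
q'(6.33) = 0.00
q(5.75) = -0.00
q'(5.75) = 0.00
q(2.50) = -0.01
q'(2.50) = 0.02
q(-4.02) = -0.00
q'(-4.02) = -0.00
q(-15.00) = -0.00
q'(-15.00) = -0.00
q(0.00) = -1.29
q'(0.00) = 3.61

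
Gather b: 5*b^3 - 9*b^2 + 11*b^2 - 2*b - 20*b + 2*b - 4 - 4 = 5*b^3 + 2*b^2 - 20*b - 8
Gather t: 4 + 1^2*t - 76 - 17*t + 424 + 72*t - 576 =56*t - 224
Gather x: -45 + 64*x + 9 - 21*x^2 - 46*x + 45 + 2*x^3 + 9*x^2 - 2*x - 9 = 2*x^3 - 12*x^2 + 16*x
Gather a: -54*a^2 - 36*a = -54*a^2 - 36*a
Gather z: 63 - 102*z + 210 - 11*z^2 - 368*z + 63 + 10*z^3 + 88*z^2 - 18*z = 10*z^3 + 77*z^2 - 488*z + 336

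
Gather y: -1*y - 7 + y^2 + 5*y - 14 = y^2 + 4*y - 21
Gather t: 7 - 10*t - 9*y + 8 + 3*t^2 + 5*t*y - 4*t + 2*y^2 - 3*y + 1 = 3*t^2 + t*(5*y - 14) + 2*y^2 - 12*y + 16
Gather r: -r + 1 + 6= 7 - r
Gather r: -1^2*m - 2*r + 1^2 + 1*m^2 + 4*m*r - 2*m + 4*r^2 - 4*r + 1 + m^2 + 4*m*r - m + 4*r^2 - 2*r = 2*m^2 - 4*m + 8*r^2 + r*(8*m - 8) + 2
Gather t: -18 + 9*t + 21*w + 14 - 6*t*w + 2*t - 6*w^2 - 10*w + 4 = t*(11 - 6*w) - 6*w^2 + 11*w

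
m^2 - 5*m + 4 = (m - 4)*(m - 1)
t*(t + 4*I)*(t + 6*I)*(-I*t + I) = -I*t^4 + 10*t^3 + I*t^3 - 10*t^2 + 24*I*t^2 - 24*I*t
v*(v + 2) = v^2 + 2*v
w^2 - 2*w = w*(w - 2)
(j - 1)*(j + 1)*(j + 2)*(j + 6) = j^4 + 8*j^3 + 11*j^2 - 8*j - 12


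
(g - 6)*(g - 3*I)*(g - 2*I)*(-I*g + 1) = -I*g^4 - 4*g^3 + 6*I*g^3 + 24*g^2 + I*g^2 - 6*g - 6*I*g + 36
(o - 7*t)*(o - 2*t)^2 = o^3 - 11*o^2*t + 32*o*t^2 - 28*t^3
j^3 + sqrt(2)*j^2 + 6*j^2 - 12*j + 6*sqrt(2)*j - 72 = (j + 6)*(j - 2*sqrt(2))*(j + 3*sqrt(2))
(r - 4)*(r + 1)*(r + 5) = r^3 + 2*r^2 - 19*r - 20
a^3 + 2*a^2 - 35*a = a*(a - 5)*(a + 7)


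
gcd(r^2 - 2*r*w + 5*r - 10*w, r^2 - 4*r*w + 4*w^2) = r - 2*w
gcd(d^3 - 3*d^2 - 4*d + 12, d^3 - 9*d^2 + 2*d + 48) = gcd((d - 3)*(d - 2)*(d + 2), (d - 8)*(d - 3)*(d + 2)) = d^2 - d - 6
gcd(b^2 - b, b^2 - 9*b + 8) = b - 1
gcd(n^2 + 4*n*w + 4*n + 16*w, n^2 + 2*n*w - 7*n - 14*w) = 1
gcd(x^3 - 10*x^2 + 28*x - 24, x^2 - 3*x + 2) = x - 2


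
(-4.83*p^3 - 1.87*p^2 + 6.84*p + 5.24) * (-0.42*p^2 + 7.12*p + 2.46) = 2.0286*p^5 - 33.6042*p^4 - 28.069*p^3 + 41.8998*p^2 + 54.1352*p + 12.8904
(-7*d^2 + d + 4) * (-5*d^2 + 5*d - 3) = 35*d^4 - 40*d^3 + 6*d^2 + 17*d - 12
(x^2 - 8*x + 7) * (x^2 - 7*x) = x^4 - 15*x^3 + 63*x^2 - 49*x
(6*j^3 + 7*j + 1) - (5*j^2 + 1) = 6*j^3 - 5*j^2 + 7*j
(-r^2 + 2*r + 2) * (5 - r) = r^3 - 7*r^2 + 8*r + 10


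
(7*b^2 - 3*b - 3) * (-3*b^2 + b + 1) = -21*b^4 + 16*b^3 + 13*b^2 - 6*b - 3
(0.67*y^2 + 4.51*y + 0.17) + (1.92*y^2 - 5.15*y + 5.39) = 2.59*y^2 - 0.640000000000001*y + 5.56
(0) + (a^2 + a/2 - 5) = a^2 + a/2 - 5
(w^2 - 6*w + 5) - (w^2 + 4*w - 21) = 26 - 10*w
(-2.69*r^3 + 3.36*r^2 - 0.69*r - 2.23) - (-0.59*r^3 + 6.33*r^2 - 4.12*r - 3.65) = -2.1*r^3 - 2.97*r^2 + 3.43*r + 1.42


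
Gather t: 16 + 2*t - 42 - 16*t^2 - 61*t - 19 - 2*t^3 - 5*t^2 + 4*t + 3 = -2*t^3 - 21*t^2 - 55*t - 42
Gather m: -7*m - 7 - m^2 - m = -m^2 - 8*m - 7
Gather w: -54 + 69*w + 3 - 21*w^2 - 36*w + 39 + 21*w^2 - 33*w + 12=0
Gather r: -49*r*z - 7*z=-49*r*z - 7*z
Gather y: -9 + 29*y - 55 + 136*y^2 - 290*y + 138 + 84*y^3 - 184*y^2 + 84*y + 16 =84*y^3 - 48*y^2 - 177*y + 90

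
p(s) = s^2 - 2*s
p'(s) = 2*s - 2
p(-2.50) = 11.25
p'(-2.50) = -7.00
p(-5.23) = 37.81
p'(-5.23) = -12.46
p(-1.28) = 4.20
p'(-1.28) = -4.56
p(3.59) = 5.71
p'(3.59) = 5.18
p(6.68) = 31.26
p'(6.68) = 11.36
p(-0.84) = 2.39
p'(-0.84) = -3.68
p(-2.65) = 12.32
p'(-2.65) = -7.30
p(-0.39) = 0.93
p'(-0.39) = -2.78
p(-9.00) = 99.00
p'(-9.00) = -20.00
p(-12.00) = 168.00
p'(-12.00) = -26.00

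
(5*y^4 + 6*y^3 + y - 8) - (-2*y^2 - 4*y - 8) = 5*y^4 + 6*y^3 + 2*y^2 + 5*y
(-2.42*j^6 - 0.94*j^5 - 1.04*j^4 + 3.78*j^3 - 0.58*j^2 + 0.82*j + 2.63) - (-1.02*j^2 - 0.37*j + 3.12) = -2.42*j^6 - 0.94*j^5 - 1.04*j^4 + 3.78*j^3 + 0.44*j^2 + 1.19*j - 0.49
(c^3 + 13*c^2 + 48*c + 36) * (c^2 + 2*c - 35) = c^5 + 15*c^4 + 39*c^3 - 323*c^2 - 1608*c - 1260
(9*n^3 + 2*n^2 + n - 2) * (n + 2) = 9*n^4 + 20*n^3 + 5*n^2 - 4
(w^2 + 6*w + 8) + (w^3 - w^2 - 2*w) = w^3 + 4*w + 8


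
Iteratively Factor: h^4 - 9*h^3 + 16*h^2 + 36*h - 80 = (h - 5)*(h^3 - 4*h^2 - 4*h + 16) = (h - 5)*(h - 4)*(h^2 - 4) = (h - 5)*(h - 4)*(h + 2)*(h - 2)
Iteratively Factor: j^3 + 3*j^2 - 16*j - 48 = (j + 3)*(j^2 - 16) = (j - 4)*(j + 3)*(j + 4)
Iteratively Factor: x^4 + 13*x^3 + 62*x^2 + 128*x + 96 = (x + 2)*(x^3 + 11*x^2 + 40*x + 48) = (x + 2)*(x + 4)*(x^2 + 7*x + 12) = (x + 2)*(x + 3)*(x + 4)*(x + 4)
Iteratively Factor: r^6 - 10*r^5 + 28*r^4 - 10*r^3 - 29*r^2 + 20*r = (r + 1)*(r^5 - 11*r^4 + 39*r^3 - 49*r^2 + 20*r) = (r - 1)*(r + 1)*(r^4 - 10*r^3 + 29*r^2 - 20*r) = (r - 1)^2*(r + 1)*(r^3 - 9*r^2 + 20*r) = (r - 4)*(r - 1)^2*(r + 1)*(r^2 - 5*r) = r*(r - 4)*(r - 1)^2*(r + 1)*(r - 5)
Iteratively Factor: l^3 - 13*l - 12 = (l + 1)*(l^2 - l - 12) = (l + 1)*(l + 3)*(l - 4)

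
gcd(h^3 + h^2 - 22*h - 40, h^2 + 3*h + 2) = h + 2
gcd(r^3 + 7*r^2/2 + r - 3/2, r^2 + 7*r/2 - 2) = r - 1/2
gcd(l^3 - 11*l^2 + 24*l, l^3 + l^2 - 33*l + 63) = l - 3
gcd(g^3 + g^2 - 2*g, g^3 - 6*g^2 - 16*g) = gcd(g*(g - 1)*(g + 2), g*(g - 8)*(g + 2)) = g^2 + 2*g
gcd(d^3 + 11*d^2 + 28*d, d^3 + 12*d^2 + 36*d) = d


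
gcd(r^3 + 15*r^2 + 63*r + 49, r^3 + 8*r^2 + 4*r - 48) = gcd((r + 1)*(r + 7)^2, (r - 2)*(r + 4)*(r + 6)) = 1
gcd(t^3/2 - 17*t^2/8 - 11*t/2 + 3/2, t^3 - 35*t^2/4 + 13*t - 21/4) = 1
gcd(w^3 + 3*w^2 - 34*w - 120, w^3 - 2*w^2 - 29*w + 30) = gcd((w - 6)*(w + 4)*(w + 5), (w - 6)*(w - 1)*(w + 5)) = w^2 - w - 30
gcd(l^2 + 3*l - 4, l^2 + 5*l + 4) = l + 4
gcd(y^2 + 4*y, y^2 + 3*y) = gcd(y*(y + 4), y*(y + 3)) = y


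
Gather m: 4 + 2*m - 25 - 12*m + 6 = -10*m - 15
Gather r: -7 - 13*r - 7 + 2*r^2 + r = 2*r^2 - 12*r - 14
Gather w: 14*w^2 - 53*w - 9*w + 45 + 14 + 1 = 14*w^2 - 62*w + 60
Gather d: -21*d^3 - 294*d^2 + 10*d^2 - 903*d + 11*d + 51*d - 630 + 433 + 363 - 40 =-21*d^3 - 284*d^2 - 841*d + 126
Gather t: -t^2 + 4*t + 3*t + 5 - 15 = -t^2 + 7*t - 10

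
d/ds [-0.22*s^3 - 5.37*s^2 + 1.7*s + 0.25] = -0.66*s^2 - 10.74*s + 1.7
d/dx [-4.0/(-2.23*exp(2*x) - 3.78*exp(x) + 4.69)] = (-17.84*exp(x) - 15.12)*exp(x)/(2.23*exp(2*x) + 3.78*exp(x) - 4.69)^2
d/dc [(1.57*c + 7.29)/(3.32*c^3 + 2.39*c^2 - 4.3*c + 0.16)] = (-10.4248*c^3 - 76.3607*c^2 - 34.8462*c + 31.5982)/(11.0224*c^6 + 15.8696*c^5 - 22.8399*c^4 - 19.4916*c^3 + 19.2548*c^2 - 1.376*c + 0.0256)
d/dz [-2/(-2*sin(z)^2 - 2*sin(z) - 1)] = -(4*sin(2*z) + 4*cos(z))/(2*sin(z) - cos(2*z) + 2)^2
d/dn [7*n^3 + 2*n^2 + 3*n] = 21*n^2 + 4*n + 3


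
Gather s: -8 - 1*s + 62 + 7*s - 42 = 6*s + 12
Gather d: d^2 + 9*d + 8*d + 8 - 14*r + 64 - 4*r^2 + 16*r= d^2 + 17*d - 4*r^2 + 2*r + 72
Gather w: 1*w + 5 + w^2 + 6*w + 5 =w^2 + 7*w + 10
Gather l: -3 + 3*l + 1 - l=2*l - 2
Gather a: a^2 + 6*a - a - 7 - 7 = a^2 + 5*a - 14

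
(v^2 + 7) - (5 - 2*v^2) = 3*v^2 + 2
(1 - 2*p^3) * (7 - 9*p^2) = 18*p^5 - 14*p^3 - 9*p^2 + 7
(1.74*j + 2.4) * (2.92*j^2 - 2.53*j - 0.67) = 5.0808*j^3 + 2.6058*j^2 - 7.2378*j - 1.608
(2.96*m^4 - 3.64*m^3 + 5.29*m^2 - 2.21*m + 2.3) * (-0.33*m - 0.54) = -0.9768*m^5 - 0.3972*m^4 + 0.2199*m^3 - 2.1273*m^2 + 0.4344*m - 1.242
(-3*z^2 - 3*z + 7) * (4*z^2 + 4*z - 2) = -12*z^4 - 24*z^3 + 22*z^2 + 34*z - 14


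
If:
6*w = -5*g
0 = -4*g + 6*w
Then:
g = 0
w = 0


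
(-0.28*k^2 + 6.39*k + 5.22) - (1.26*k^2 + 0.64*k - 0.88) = -1.54*k^2 + 5.75*k + 6.1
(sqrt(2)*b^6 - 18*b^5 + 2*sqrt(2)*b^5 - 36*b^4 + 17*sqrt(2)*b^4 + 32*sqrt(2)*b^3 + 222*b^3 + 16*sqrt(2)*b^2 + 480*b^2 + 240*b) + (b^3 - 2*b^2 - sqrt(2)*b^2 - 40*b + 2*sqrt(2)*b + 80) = sqrt(2)*b^6 - 18*b^5 + 2*sqrt(2)*b^5 - 36*b^4 + 17*sqrt(2)*b^4 + 32*sqrt(2)*b^3 + 223*b^3 + 15*sqrt(2)*b^2 + 478*b^2 + 2*sqrt(2)*b + 200*b + 80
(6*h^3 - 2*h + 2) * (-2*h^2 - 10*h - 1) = -12*h^5 - 60*h^4 - 2*h^3 + 16*h^2 - 18*h - 2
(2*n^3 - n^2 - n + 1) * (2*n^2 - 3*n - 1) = 4*n^5 - 8*n^4 - n^3 + 6*n^2 - 2*n - 1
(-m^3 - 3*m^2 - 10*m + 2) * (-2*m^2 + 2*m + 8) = 2*m^5 + 4*m^4 + 6*m^3 - 48*m^2 - 76*m + 16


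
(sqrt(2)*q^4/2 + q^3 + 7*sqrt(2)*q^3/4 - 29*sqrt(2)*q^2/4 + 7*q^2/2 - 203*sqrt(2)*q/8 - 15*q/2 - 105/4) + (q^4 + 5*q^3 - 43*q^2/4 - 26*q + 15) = sqrt(2)*q^4/2 + q^4 + 7*sqrt(2)*q^3/4 + 6*q^3 - 29*sqrt(2)*q^2/4 - 29*q^2/4 - 203*sqrt(2)*q/8 - 67*q/2 - 45/4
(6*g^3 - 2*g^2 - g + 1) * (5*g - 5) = 30*g^4 - 40*g^3 + 5*g^2 + 10*g - 5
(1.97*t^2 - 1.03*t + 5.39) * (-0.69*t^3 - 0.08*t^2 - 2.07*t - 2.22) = -1.3593*t^5 + 0.5531*t^4 - 7.7146*t^3 - 2.6725*t^2 - 8.8707*t - 11.9658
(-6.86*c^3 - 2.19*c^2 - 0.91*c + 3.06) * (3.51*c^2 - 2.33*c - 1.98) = -24.0786*c^5 + 8.2969*c^4 + 15.4914*c^3 + 17.1971*c^2 - 5.328*c - 6.0588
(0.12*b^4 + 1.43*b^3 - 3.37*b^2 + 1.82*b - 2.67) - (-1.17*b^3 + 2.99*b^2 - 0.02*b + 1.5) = 0.12*b^4 + 2.6*b^3 - 6.36*b^2 + 1.84*b - 4.17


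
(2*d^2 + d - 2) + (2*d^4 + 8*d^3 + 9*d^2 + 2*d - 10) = 2*d^4 + 8*d^3 + 11*d^2 + 3*d - 12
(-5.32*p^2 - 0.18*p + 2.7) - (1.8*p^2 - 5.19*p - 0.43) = -7.12*p^2 + 5.01*p + 3.13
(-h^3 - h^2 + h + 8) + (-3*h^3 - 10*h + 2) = -4*h^3 - h^2 - 9*h + 10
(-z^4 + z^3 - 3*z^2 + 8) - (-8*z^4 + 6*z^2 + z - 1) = 7*z^4 + z^3 - 9*z^2 - z + 9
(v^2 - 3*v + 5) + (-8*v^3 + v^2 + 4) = -8*v^3 + 2*v^2 - 3*v + 9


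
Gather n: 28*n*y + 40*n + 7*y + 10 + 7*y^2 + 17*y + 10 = n*(28*y + 40) + 7*y^2 + 24*y + 20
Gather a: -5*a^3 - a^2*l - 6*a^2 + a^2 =-5*a^3 + a^2*(-l - 5)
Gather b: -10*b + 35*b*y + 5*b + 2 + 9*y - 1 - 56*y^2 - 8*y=b*(35*y - 5) - 56*y^2 + y + 1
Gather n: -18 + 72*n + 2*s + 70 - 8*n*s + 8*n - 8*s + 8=n*(80 - 8*s) - 6*s + 60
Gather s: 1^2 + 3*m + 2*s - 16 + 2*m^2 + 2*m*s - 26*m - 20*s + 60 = 2*m^2 - 23*m + s*(2*m - 18) + 45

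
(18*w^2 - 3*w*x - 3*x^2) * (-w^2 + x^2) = -18*w^4 + 3*w^3*x + 21*w^2*x^2 - 3*w*x^3 - 3*x^4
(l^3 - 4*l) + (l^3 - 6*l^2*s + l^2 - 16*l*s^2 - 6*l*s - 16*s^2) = 2*l^3 - 6*l^2*s + l^2 - 16*l*s^2 - 6*l*s - 4*l - 16*s^2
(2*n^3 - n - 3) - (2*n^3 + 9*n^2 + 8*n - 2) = -9*n^2 - 9*n - 1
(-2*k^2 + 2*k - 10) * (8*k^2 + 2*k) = -16*k^4 + 12*k^3 - 76*k^2 - 20*k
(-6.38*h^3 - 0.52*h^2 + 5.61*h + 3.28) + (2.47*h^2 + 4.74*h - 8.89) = -6.38*h^3 + 1.95*h^2 + 10.35*h - 5.61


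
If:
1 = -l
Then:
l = -1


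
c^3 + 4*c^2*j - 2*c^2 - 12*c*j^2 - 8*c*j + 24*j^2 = (c - 2)*(c - 2*j)*(c + 6*j)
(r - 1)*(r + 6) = r^2 + 5*r - 6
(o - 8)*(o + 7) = o^2 - o - 56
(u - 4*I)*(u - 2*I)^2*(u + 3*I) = u^4 - 5*I*u^3 + 4*u^2 - 44*I*u - 48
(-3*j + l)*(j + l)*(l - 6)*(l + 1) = -3*j^2*l^2 + 15*j^2*l + 18*j^2 - 2*j*l^3 + 10*j*l^2 + 12*j*l + l^4 - 5*l^3 - 6*l^2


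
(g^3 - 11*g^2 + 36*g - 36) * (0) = 0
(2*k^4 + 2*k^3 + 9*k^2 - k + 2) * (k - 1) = 2*k^5 + 7*k^3 - 10*k^2 + 3*k - 2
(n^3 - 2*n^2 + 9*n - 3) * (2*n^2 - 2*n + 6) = 2*n^5 - 6*n^4 + 28*n^3 - 36*n^2 + 60*n - 18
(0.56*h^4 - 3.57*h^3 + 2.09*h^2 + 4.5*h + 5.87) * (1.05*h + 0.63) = 0.588*h^5 - 3.3957*h^4 - 0.0545999999999998*h^3 + 6.0417*h^2 + 8.9985*h + 3.6981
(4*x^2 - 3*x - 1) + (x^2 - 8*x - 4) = 5*x^2 - 11*x - 5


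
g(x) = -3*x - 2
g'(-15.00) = -3.00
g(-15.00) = 43.00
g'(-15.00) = -3.00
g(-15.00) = 43.00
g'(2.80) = -3.00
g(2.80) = -10.40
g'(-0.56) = -3.00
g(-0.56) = -0.32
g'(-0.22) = -3.00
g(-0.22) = -1.34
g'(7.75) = -3.00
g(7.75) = -25.25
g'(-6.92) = -3.00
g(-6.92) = 18.76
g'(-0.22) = -3.00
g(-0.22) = -1.34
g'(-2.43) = -3.00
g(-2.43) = 5.29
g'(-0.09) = -3.00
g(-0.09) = -1.73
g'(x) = -3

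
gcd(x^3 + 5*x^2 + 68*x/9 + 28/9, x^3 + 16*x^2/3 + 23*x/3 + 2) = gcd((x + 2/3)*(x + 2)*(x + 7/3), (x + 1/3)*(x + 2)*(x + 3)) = x + 2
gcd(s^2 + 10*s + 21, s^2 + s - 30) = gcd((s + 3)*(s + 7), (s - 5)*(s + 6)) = 1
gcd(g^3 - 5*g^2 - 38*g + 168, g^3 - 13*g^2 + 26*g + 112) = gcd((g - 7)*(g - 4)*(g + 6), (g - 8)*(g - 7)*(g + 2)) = g - 7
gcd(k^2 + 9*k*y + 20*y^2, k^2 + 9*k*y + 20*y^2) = k^2 + 9*k*y + 20*y^2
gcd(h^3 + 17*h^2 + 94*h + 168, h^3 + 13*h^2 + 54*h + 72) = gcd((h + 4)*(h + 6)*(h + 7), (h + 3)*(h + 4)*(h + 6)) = h^2 + 10*h + 24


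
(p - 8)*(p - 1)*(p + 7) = p^3 - 2*p^2 - 55*p + 56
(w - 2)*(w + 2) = w^2 - 4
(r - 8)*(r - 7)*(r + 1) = r^3 - 14*r^2 + 41*r + 56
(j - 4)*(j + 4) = j^2 - 16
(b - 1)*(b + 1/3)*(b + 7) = b^3 + 19*b^2/3 - 5*b - 7/3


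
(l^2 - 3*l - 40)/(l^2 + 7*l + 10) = (l - 8)/(l + 2)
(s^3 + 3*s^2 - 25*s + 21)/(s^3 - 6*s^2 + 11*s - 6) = (s + 7)/(s - 2)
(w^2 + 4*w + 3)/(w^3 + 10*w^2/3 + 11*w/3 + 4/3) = 3*(w + 3)/(3*w^2 + 7*w + 4)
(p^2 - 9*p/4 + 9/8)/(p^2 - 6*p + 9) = (8*p^2 - 18*p + 9)/(8*(p^2 - 6*p + 9))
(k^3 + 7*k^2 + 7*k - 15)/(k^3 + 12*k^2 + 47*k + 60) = (k - 1)/(k + 4)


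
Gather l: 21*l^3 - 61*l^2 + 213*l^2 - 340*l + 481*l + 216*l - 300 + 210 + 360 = 21*l^3 + 152*l^2 + 357*l + 270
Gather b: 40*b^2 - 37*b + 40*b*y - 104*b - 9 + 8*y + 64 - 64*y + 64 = 40*b^2 + b*(40*y - 141) - 56*y + 119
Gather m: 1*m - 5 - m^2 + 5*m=-m^2 + 6*m - 5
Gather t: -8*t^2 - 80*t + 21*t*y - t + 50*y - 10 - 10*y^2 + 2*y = -8*t^2 + t*(21*y - 81) - 10*y^2 + 52*y - 10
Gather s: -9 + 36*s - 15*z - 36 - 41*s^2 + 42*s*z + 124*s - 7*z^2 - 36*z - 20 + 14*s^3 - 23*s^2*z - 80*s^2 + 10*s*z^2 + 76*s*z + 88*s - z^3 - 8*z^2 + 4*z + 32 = 14*s^3 + s^2*(-23*z - 121) + s*(10*z^2 + 118*z + 248) - z^3 - 15*z^2 - 47*z - 33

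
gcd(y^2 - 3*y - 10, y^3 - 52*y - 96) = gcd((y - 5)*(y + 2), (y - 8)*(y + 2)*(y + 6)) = y + 2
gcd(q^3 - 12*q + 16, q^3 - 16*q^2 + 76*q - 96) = q - 2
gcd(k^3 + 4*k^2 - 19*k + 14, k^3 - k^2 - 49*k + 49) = k^2 + 6*k - 7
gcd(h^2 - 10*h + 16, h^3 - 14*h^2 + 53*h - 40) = h - 8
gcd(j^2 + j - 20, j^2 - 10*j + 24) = j - 4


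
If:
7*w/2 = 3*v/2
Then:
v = 7*w/3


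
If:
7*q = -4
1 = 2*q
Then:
No Solution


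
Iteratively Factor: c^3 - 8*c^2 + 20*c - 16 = (c - 2)*(c^2 - 6*c + 8) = (c - 2)^2*(c - 4)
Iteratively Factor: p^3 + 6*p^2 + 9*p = (p + 3)*(p^2 + 3*p) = (p + 3)^2*(p)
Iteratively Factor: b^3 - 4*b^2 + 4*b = (b - 2)*(b^2 - 2*b) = b*(b - 2)*(b - 2)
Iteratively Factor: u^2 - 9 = (u + 3)*(u - 3)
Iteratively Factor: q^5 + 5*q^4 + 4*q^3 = (q + 1)*(q^4 + 4*q^3) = q*(q + 1)*(q^3 + 4*q^2) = q^2*(q + 1)*(q^2 + 4*q) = q^3*(q + 1)*(q + 4)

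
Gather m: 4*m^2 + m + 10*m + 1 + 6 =4*m^2 + 11*m + 7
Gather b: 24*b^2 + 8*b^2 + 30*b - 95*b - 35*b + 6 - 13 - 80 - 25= 32*b^2 - 100*b - 112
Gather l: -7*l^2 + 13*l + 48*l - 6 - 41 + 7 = -7*l^2 + 61*l - 40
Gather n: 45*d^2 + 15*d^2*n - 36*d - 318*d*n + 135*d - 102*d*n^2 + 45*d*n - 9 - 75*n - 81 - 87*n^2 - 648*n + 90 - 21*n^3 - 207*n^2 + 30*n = 45*d^2 + 99*d - 21*n^3 + n^2*(-102*d - 294) + n*(15*d^2 - 273*d - 693)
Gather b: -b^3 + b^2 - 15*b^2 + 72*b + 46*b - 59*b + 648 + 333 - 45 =-b^3 - 14*b^2 + 59*b + 936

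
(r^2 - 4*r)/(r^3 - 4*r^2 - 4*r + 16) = r/(r^2 - 4)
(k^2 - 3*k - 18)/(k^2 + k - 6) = (k - 6)/(k - 2)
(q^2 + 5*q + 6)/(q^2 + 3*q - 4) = (q^2 + 5*q + 6)/(q^2 + 3*q - 4)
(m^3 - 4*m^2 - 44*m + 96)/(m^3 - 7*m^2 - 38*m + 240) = (m - 2)/(m - 5)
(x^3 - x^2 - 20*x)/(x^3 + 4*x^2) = (x - 5)/x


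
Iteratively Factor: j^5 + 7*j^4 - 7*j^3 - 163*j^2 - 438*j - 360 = (j + 3)*(j^4 + 4*j^3 - 19*j^2 - 106*j - 120) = (j + 2)*(j + 3)*(j^3 + 2*j^2 - 23*j - 60) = (j + 2)*(j + 3)^2*(j^2 - j - 20) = (j + 2)*(j + 3)^2*(j + 4)*(j - 5)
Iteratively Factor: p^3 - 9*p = (p + 3)*(p^2 - 3*p) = p*(p + 3)*(p - 3)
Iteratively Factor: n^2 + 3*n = (n)*(n + 3)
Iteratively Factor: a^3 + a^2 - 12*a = (a)*(a^2 + a - 12) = a*(a + 4)*(a - 3)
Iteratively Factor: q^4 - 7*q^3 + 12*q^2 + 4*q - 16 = (q - 2)*(q^3 - 5*q^2 + 2*q + 8) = (q - 4)*(q - 2)*(q^2 - q - 2) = (q - 4)*(q - 2)*(q + 1)*(q - 2)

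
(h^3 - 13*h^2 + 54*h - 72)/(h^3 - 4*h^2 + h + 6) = (h^2 - 10*h + 24)/(h^2 - h - 2)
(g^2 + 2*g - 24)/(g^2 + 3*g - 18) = (g - 4)/(g - 3)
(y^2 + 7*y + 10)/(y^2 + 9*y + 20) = (y + 2)/(y + 4)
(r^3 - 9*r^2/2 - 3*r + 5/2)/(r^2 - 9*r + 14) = (2*r^3 - 9*r^2 - 6*r + 5)/(2*(r^2 - 9*r + 14))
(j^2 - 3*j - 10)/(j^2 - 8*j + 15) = (j + 2)/(j - 3)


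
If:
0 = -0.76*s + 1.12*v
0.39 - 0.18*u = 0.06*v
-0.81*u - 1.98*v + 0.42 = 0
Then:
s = -1.15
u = 2.43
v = -0.78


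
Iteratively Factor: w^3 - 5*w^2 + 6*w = (w - 3)*(w^2 - 2*w) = (w - 3)*(w - 2)*(w)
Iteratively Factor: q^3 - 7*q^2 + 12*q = (q)*(q^2 - 7*q + 12) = q*(q - 4)*(q - 3)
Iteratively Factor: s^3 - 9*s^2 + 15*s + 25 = (s - 5)*(s^2 - 4*s - 5) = (s - 5)^2*(s + 1)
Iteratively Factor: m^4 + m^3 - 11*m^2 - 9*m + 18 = (m - 3)*(m^3 + 4*m^2 + m - 6) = (m - 3)*(m + 3)*(m^2 + m - 2) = (m - 3)*(m - 1)*(m + 3)*(m + 2)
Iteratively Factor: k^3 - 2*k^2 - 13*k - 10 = (k + 2)*(k^2 - 4*k - 5) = (k + 1)*(k + 2)*(k - 5)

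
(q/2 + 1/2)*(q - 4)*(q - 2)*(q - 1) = q^4/2 - 3*q^3 + 7*q^2/2 + 3*q - 4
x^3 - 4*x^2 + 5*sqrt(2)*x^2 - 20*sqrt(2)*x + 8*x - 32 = (x - 4)*(x + sqrt(2))*(x + 4*sqrt(2))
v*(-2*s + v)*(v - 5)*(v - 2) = -2*s*v^3 + 14*s*v^2 - 20*s*v + v^4 - 7*v^3 + 10*v^2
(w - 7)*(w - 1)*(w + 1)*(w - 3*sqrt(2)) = w^4 - 7*w^3 - 3*sqrt(2)*w^3 - w^2 + 21*sqrt(2)*w^2 + 3*sqrt(2)*w + 7*w - 21*sqrt(2)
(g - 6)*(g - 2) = g^2 - 8*g + 12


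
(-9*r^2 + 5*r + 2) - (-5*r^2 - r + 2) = -4*r^2 + 6*r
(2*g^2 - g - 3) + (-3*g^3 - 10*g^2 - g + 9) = -3*g^3 - 8*g^2 - 2*g + 6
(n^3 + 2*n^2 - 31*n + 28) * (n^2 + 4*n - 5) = n^5 + 6*n^4 - 28*n^3 - 106*n^2 + 267*n - 140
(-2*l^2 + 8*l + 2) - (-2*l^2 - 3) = 8*l + 5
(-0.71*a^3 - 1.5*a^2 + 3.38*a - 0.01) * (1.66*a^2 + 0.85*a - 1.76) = -1.1786*a^5 - 3.0935*a^4 + 5.5854*a^3 + 5.4964*a^2 - 5.9573*a + 0.0176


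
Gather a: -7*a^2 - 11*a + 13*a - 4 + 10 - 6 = -7*a^2 + 2*a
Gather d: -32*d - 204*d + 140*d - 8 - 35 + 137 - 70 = 24 - 96*d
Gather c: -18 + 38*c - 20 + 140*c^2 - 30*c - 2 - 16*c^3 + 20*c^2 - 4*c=-16*c^3 + 160*c^2 + 4*c - 40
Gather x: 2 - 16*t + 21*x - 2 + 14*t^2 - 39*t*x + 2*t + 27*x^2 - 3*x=14*t^2 - 14*t + 27*x^2 + x*(18 - 39*t)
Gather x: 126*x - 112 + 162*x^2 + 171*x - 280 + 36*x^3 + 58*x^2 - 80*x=36*x^3 + 220*x^2 + 217*x - 392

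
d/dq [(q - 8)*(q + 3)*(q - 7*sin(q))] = -(q - 8)*(q + 3)*(7*cos(q) - 1) + (q - 8)*(q - 7*sin(q)) + (q + 3)*(q - 7*sin(q))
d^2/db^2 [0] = 0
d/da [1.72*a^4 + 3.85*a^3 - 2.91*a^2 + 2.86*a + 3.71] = 6.88*a^3 + 11.55*a^2 - 5.82*a + 2.86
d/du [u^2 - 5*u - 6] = 2*u - 5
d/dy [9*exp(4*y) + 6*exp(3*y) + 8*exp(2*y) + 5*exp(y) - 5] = (36*exp(3*y) + 18*exp(2*y) + 16*exp(y) + 5)*exp(y)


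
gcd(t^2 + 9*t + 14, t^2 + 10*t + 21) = t + 7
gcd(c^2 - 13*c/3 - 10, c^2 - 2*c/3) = 1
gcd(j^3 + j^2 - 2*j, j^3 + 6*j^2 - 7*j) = j^2 - j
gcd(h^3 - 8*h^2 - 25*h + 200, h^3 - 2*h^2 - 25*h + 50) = h^2 - 25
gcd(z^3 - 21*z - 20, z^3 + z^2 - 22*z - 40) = z^2 - z - 20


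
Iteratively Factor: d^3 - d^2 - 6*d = (d)*(d^2 - d - 6) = d*(d + 2)*(d - 3)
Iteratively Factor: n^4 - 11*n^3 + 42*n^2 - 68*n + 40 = (n - 2)*(n^3 - 9*n^2 + 24*n - 20) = (n - 2)^2*(n^2 - 7*n + 10) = (n - 5)*(n - 2)^2*(n - 2)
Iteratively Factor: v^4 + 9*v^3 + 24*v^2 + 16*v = (v + 4)*(v^3 + 5*v^2 + 4*v) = (v + 4)^2*(v^2 + v) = (v + 1)*(v + 4)^2*(v)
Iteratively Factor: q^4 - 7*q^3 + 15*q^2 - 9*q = (q)*(q^3 - 7*q^2 + 15*q - 9) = q*(q - 1)*(q^2 - 6*q + 9) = q*(q - 3)*(q - 1)*(q - 3)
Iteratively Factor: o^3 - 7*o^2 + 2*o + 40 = (o - 5)*(o^2 - 2*o - 8) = (o - 5)*(o - 4)*(o + 2)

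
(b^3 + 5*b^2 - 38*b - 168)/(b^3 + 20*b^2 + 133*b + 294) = (b^2 - 2*b - 24)/(b^2 + 13*b + 42)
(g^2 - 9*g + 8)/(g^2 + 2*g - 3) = (g - 8)/(g + 3)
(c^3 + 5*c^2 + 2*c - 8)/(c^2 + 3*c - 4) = c + 2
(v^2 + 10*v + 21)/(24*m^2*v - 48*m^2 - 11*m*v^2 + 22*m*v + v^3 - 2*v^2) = (v^2 + 10*v + 21)/(24*m^2*v - 48*m^2 - 11*m*v^2 + 22*m*v + v^3 - 2*v^2)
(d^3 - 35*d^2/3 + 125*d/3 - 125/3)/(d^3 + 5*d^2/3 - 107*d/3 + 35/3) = (3*d^2 - 20*d + 25)/(3*d^2 + 20*d - 7)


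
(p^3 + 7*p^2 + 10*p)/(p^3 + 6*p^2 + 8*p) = (p + 5)/(p + 4)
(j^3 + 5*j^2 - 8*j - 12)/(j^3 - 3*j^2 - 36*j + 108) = (j^2 - j - 2)/(j^2 - 9*j + 18)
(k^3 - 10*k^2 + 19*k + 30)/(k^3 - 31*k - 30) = (k - 5)/(k + 5)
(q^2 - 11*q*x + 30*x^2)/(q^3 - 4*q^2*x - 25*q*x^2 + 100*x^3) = (-q + 6*x)/(-q^2 - q*x + 20*x^2)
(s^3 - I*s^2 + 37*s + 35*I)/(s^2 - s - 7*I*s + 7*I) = (s^2 + 6*I*s - 5)/(s - 1)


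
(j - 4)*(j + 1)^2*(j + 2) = j^4 - 11*j^2 - 18*j - 8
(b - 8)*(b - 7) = b^2 - 15*b + 56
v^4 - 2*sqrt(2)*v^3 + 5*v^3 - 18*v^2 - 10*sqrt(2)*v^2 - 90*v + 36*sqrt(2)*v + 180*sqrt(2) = (v + 5)*(v - 3*sqrt(2))*(v - 2*sqrt(2))*(v + 3*sqrt(2))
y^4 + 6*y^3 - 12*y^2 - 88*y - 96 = (y - 4)*(y + 2)^2*(y + 6)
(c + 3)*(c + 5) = c^2 + 8*c + 15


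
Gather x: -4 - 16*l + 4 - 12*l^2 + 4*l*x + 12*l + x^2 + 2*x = -12*l^2 - 4*l + x^2 + x*(4*l + 2)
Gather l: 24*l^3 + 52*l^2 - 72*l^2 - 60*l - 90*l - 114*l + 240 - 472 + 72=24*l^3 - 20*l^2 - 264*l - 160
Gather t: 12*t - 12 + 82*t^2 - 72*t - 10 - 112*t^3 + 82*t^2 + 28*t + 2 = -112*t^3 + 164*t^2 - 32*t - 20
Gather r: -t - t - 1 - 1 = -2*t - 2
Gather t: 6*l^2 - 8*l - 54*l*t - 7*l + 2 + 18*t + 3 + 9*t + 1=6*l^2 - 15*l + t*(27 - 54*l) + 6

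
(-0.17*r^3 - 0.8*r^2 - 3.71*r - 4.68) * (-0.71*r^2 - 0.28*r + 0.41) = 0.1207*r^5 + 0.6156*r^4 + 2.7884*r^3 + 4.0336*r^2 - 0.2107*r - 1.9188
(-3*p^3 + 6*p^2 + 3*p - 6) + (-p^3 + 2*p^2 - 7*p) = -4*p^3 + 8*p^2 - 4*p - 6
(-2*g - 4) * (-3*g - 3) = 6*g^2 + 18*g + 12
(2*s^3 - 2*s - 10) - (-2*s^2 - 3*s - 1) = 2*s^3 + 2*s^2 + s - 9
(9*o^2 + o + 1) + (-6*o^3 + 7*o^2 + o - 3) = -6*o^3 + 16*o^2 + 2*o - 2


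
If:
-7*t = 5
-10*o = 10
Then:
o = -1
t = -5/7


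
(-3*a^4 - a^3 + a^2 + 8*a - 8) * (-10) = 30*a^4 + 10*a^3 - 10*a^2 - 80*a + 80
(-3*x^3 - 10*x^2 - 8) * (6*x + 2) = -18*x^4 - 66*x^3 - 20*x^2 - 48*x - 16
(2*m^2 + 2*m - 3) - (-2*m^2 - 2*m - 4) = 4*m^2 + 4*m + 1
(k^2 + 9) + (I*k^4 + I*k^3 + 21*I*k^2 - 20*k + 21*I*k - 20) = I*k^4 + I*k^3 + k^2 + 21*I*k^2 - 20*k + 21*I*k - 11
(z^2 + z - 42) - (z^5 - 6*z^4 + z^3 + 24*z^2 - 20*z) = -z^5 + 6*z^4 - z^3 - 23*z^2 + 21*z - 42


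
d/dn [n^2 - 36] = 2*n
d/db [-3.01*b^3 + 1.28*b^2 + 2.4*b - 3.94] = -9.03*b^2 + 2.56*b + 2.4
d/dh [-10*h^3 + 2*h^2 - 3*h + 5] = -30*h^2 + 4*h - 3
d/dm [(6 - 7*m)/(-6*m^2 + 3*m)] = 2*(-7*m^2 + 12*m - 3)/(3*m^2*(4*m^2 - 4*m + 1))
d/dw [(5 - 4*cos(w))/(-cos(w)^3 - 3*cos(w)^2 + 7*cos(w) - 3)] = (8*cos(w)^3 - 3*cos(w)^2 - 30*cos(w) + 23)*sin(w)/((cos(w) - 1)^2*(cos(w)^2 + 4*cos(w) - 3)^2)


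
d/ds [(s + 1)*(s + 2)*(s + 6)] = 3*s^2 + 18*s + 20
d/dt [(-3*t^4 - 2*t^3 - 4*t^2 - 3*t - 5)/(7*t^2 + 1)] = (-42*t^5 - 14*t^4 - 12*t^3 + 15*t^2 + 62*t - 3)/(49*t^4 + 14*t^2 + 1)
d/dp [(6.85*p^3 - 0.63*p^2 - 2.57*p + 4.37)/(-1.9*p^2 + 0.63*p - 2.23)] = (-13.015*p^4 + 8.631*p^3 - 51.1064*p^2 + 19.4158*p + 2.978)/(3.61*p^4 - 2.394*p^3 + 8.8709*p^2 - 2.8098*p + 4.9729)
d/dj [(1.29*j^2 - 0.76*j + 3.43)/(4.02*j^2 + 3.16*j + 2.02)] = (7.1316*j^2 - 22.3656*j - 12.374)/(16.1604*j^4 + 25.4064*j^3 + 26.2264*j^2 + 12.7664*j + 4.0804)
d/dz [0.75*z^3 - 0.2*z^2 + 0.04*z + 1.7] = 2.25*z^2 - 0.4*z + 0.04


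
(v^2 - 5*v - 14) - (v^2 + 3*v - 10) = -8*v - 4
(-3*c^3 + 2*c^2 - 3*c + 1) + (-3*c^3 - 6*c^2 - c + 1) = -6*c^3 - 4*c^2 - 4*c + 2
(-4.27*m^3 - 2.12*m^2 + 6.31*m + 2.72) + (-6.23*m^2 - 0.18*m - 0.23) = -4.27*m^3 - 8.35*m^2 + 6.13*m + 2.49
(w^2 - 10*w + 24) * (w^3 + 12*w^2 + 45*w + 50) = w^5 + 2*w^4 - 51*w^3 - 112*w^2 + 580*w + 1200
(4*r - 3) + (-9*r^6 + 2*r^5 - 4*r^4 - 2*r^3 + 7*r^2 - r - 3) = -9*r^6 + 2*r^5 - 4*r^4 - 2*r^3 + 7*r^2 + 3*r - 6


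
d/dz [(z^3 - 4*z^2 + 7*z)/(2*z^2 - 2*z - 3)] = (2*z^4 - 4*z^3 - 15*z^2 + 24*z - 21)/(4*z^4 - 8*z^3 - 8*z^2 + 12*z + 9)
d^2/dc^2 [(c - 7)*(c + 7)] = 2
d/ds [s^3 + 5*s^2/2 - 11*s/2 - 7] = 3*s^2 + 5*s - 11/2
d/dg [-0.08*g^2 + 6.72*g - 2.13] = 6.72 - 0.16*g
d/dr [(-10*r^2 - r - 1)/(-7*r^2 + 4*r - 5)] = (-47*r^2 + 86*r + 9)/(49*r^4 - 56*r^3 + 86*r^2 - 40*r + 25)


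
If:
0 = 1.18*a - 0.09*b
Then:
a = 0.076271186440678*b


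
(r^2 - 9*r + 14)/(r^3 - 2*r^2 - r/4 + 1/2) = 4*(r - 7)/(4*r^2 - 1)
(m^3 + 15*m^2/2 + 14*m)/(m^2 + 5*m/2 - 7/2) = m*(m + 4)/(m - 1)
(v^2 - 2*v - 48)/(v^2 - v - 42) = (v - 8)/(v - 7)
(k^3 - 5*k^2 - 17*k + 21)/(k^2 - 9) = (k^2 - 8*k + 7)/(k - 3)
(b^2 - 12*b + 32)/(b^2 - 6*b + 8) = (b - 8)/(b - 2)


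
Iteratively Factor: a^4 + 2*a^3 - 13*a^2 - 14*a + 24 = (a + 4)*(a^3 - 2*a^2 - 5*a + 6) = (a - 3)*(a + 4)*(a^2 + a - 2) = (a - 3)*(a + 2)*(a + 4)*(a - 1)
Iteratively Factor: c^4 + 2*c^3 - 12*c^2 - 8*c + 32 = (c - 2)*(c^3 + 4*c^2 - 4*c - 16) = (c - 2)*(c + 2)*(c^2 + 2*c - 8) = (c - 2)*(c + 2)*(c + 4)*(c - 2)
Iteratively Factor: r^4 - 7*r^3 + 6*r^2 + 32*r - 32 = (r - 1)*(r^3 - 6*r^2 + 32) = (r - 4)*(r - 1)*(r^2 - 2*r - 8) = (r - 4)*(r - 1)*(r + 2)*(r - 4)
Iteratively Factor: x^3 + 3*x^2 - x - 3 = (x - 1)*(x^2 + 4*x + 3) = (x - 1)*(x + 3)*(x + 1)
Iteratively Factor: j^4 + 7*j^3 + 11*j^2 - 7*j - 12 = (j + 4)*(j^3 + 3*j^2 - j - 3) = (j + 1)*(j + 4)*(j^2 + 2*j - 3) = (j + 1)*(j + 3)*(j + 4)*(j - 1)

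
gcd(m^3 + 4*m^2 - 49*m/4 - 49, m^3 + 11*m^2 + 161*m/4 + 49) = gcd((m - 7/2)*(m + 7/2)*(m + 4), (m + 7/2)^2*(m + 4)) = m^2 + 15*m/2 + 14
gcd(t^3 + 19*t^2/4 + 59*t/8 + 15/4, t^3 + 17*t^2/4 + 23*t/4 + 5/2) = t^2 + 13*t/4 + 5/2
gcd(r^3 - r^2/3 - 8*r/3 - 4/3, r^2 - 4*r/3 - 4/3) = r^2 - 4*r/3 - 4/3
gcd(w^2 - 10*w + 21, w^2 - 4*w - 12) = 1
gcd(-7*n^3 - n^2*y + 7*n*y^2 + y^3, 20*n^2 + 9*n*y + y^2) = 1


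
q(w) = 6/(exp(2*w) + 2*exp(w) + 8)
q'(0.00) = -0.20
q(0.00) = 0.55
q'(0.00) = -0.20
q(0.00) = 0.55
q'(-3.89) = -0.00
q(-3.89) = 0.75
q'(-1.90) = -0.03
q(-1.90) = 0.72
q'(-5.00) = -0.00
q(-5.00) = 0.75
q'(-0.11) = -0.18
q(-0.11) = 0.57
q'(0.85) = -0.28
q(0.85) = 0.33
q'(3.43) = -0.01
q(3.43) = 0.01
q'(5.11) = -0.00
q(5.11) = 0.00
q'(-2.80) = -0.01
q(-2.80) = 0.74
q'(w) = 6*(-2*exp(2*w) - 2*exp(w))/(exp(2*w) + 2*exp(w) + 8)^2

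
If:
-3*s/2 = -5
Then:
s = 10/3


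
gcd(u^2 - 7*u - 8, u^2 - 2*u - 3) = u + 1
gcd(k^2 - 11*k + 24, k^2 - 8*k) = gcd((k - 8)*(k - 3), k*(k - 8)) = k - 8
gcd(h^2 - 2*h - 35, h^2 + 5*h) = h + 5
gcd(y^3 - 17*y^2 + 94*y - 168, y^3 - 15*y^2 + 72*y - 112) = y^2 - 11*y + 28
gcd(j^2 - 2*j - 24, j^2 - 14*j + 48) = j - 6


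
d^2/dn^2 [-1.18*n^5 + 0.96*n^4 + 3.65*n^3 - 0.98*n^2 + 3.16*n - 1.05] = -23.6*n^3 + 11.52*n^2 + 21.9*n - 1.96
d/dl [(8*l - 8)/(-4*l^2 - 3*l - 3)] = 16*(2*l^2 - 4*l - 3)/(16*l^4 + 24*l^3 + 33*l^2 + 18*l + 9)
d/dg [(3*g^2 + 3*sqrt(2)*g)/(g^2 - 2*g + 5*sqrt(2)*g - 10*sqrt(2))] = 6*(-g^2 + 2*sqrt(2)*g^2 - 10*sqrt(2)*g - 10)/(g^4 - 4*g^3 + 10*sqrt(2)*g^3 - 40*sqrt(2)*g^2 + 54*g^2 - 200*g + 40*sqrt(2)*g + 200)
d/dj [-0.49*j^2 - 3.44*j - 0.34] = -0.98*j - 3.44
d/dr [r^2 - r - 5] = 2*r - 1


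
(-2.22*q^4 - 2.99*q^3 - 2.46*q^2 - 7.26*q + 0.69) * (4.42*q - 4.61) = -9.8124*q^5 - 2.9816*q^4 + 2.9107*q^3 - 20.7486*q^2 + 36.5184*q - 3.1809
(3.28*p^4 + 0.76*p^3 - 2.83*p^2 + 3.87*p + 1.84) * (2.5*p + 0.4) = 8.2*p^5 + 3.212*p^4 - 6.771*p^3 + 8.543*p^2 + 6.148*p + 0.736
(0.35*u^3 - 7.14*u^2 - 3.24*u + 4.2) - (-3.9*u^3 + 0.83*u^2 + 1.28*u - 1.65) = 4.25*u^3 - 7.97*u^2 - 4.52*u + 5.85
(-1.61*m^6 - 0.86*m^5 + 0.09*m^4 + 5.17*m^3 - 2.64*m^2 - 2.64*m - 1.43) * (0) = 0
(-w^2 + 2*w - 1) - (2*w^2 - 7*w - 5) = -3*w^2 + 9*w + 4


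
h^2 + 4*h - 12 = (h - 2)*(h + 6)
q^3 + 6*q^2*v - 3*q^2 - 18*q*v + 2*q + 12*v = (q - 2)*(q - 1)*(q + 6*v)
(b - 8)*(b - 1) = b^2 - 9*b + 8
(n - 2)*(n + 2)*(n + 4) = n^3 + 4*n^2 - 4*n - 16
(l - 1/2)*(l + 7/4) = l^2 + 5*l/4 - 7/8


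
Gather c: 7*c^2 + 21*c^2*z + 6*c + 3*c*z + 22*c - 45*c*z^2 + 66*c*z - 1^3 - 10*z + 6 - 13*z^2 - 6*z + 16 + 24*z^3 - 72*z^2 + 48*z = c^2*(21*z + 7) + c*(-45*z^2 + 69*z + 28) + 24*z^3 - 85*z^2 + 32*z + 21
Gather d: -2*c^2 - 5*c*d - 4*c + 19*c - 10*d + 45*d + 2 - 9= -2*c^2 + 15*c + d*(35 - 5*c) - 7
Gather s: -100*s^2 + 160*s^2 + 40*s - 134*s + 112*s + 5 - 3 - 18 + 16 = 60*s^2 + 18*s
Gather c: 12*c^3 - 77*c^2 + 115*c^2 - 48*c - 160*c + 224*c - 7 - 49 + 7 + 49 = 12*c^3 + 38*c^2 + 16*c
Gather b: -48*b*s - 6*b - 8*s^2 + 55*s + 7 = b*(-48*s - 6) - 8*s^2 + 55*s + 7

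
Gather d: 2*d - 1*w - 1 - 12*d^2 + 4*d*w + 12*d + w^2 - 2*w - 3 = -12*d^2 + d*(4*w + 14) + w^2 - 3*w - 4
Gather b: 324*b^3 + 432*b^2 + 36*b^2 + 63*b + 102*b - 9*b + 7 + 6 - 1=324*b^3 + 468*b^2 + 156*b + 12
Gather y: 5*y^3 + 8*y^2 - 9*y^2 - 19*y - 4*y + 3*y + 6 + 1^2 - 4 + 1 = 5*y^3 - y^2 - 20*y + 4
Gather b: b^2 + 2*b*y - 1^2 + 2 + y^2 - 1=b^2 + 2*b*y + y^2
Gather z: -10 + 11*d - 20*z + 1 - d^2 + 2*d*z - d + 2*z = -d^2 + 10*d + z*(2*d - 18) - 9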